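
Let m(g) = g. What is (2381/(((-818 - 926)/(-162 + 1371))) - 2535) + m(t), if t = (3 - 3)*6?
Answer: -7299669/1744 ≈ -4185.6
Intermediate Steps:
t = 0 (t = 0*6 = 0)
(2381/(((-818 - 926)/(-162 + 1371))) - 2535) + m(t) = (2381/(((-818 - 926)/(-162 + 1371))) - 2535) + 0 = (2381/((-1744/1209)) - 2535) + 0 = (2381/((-1744*1/1209)) - 2535) + 0 = (2381/(-1744/1209) - 2535) + 0 = (2381*(-1209/1744) - 2535) + 0 = (-2878629/1744 - 2535) + 0 = -7299669/1744 + 0 = -7299669/1744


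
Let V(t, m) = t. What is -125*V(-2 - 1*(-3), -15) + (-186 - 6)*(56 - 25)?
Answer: -6077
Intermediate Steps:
-125*V(-2 - 1*(-3), -15) + (-186 - 6)*(56 - 25) = -125*(-2 - 1*(-3)) + (-186 - 6)*(56 - 25) = -125*(-2 + 3) - 192*31 = -125*1 - 5952 = -125 - 5952 = -6077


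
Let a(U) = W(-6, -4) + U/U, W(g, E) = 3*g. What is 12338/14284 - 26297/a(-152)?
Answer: 187918047/121414 ≈ 1547.7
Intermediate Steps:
a(U) = -17 (a(U) = 3*(-6) + U/U = -18 + 1 = -17)
12338/14284 - 26297/a(-152) = 12338/14284 - 26297/(-17) = 12338*(1/14284) - 26297*(-1/17) = 6169/7142 + 26297/17 = 187918047/121414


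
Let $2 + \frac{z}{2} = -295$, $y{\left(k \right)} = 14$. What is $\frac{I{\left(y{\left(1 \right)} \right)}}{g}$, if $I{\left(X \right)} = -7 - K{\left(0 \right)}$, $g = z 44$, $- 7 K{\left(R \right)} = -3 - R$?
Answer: $\frac{13}{45738} \approx 0.00028423$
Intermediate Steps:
$z = -594$ ($z = -4 + 2 \left(-295\right) = -4 - 590 = -594$)
$K{\left(R \right)} = \frac{3}{7} + \frac{R}{7}$ ($K{\left(R \right)} = - \frac{-3 - R}{7} = \frac{3}{7} + \frac{R}{7}$)
$g = -26136$ ($g = \left(-594\right) 44 = -26136$)
$I{\left(X \right)} = - \frac{52}{7}$ ($I{\left(X \right)} = -7 - \left(\frac{3}{7} + \frac{1}{7} \cdot 0\right) = -7 - \left(\frac{3}{7} + 0\right) = -7 - \frac{3}{7} = - \frac{52}{7}$)
$\frac{I{\left(y{\left(1 \right)} \right)}}{g} = - \frac{52}{7 \left(-26136\right)} = \left(- \frac{52}{7}\right) \left(- \frac{1}{26136}\right) = \frac{13}{45738}$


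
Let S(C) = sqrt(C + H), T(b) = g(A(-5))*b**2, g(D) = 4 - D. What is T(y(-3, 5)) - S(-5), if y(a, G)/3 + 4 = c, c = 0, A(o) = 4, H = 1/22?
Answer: -I*sqrt(2398)/22 ≈ -2.2259*I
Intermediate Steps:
H = 1/22 ≈ 0.045455
y(a, G) = -12 (y(a, G) = -12 + 3*0 = -12 + 0 = -12)
T(b) = 0 (T(b) = (4 - 1*4)*b**2 = (4 - 4)*b**2 = 0*b**2 = 0)
S(C) = sqrt(1/22 + C) (S(C) = sqrt(C + 1/22) = sqrt(1/22 + C))
T(y(-3, 5)) - S(-5) = 0 - sqrt(22 + 484*(-5))/22 = 0 - sqrt(22 - 2420)/22 = 0 - sqrt(-2398)/22 = 0 - I*sqrt(2398)/22 = -I*sqrt(2398)/22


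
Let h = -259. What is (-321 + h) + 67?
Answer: -513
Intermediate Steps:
(-321 + h) + 67 = (-321 - 259) + 67 = -580 + 67 = -513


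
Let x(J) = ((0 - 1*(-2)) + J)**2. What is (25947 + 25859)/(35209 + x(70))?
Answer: 51806/40393 ≈ 1.2825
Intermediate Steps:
x(J) = (2 + J)**2 (x(J) = ((0 + 2) + J)**2 = (2 + J)**2)
(25947 + 25859)/(35209 + x(70)) = (25947 + 25859)/(35209 + (2 + 70)**2) = 51806/(35209 + 72**2) = 51806/(35209 + 5184) = 51806/40393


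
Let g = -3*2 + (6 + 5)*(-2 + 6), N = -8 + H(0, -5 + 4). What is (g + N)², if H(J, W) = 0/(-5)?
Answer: 900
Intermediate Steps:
H(J, W) = 0 (H(J, W) = 0*(-⅕) = 0)
N = -8 (N = -8 + 0 = -8)
g = 38 (g = -6 + 11*4 = -6 + 44 = 38)
(g + N)² = (38 - 8)² = 30² = 900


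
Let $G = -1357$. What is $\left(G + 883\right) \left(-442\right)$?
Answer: $209508$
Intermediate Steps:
$\left(G + 883\right) \left(-442\right) = \left(-1357 + 883\right) \left(-442\right) = \left(-474\right) \left(-442\right) = 209508$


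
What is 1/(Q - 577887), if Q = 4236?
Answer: -1/573651 ≈ -1.7432e-6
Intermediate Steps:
1/(Q - 577887) = 1/(4236 - 577887) = 1/(-573651) = -1/573651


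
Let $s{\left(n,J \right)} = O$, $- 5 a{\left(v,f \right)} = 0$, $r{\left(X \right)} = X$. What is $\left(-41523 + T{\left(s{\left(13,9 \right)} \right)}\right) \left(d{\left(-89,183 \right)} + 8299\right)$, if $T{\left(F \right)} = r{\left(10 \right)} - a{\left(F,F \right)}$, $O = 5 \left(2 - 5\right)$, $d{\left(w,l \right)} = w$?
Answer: $-340821730$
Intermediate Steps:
$O = -15$ ($O = 5 \left(-3\right) = -15$)
$a{\left(v,f \right)} = 0$ ($a{\left(v,f \right)} = \left(- \frac{1}{5}\right) 0 = 0$)
$s{\left(n,J \right)} = -15$
$T{\left(F \right)} = 10$ ($T{\left(F \right)} = 10 - 0 = 10 + 0 = 10$)
$\left(-41523 + T{\left(s{\left(13,9 \right)} \right)}\right) \left(d{\left(-89,183 \right)} + 8299\right) = \left(-41523 + 10\right) \left(-89 + 8299\right) = \left(-41513\right) 8210 = -340821730$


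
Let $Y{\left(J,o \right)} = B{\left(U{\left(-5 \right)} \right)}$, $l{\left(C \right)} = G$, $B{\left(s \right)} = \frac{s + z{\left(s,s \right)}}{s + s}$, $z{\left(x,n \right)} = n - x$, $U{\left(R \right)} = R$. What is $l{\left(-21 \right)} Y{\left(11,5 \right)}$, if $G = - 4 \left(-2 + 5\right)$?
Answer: $-6$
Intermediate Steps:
$B{\left(s \right)} = \frac{1}{2}$ ($B{\left(s \right)} = \frac{s + \left(s - s\right)}{s + s} = \frac{s + 0}{2 s} = s \frac{1}{2 s} = \frac{1}{2}$)
$G = -12$ ($G = \left(-4\right) 3 = -12$)
$l{\left(C \right)} = -12$
$Y{\left(J,o \right)} = \frac{1}{2}$
$l{\left(-21 \right)} Y{\left(11,5 \right)} = \left(-12\right) \frac{1}{2} = -6$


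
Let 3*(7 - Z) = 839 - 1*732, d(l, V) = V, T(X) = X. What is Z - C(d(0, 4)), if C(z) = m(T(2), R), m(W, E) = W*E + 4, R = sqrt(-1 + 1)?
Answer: -98/3 ≈ -32.667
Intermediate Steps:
R = 0 (R = sqrt(0) = 0)
m(W, E) = 4 + E*W (m(W, E) = E*W + 4 = 4 + E*W)
C(z) = 4 (C(z) = 4 + 0*2 = 4 + 0 = 4)
Z = -86/3 (Z = 7 - (839 - 1*732)/3 = 7 - (839 - 732)/3 = 7 - 1/3*107 = 7 - 107/3 = -86/3 ≈ -28.667)
Z - C(d(0, 4)) = -86/3 - 1*4 = -86/3 - 4 = -98/3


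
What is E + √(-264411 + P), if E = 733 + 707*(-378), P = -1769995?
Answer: -266513 + I*√2034406 ≈ -2.6651e+5 + 1426.3*I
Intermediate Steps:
E = -266513 (E = 733 - 267246 = -266513)
E + √(-264411 + P) = -266513 + √(-264411 - 1769995) = -266513 + √(-2034406) = -266513 + I*√2034406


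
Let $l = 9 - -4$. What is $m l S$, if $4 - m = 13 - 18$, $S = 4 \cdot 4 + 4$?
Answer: $2340$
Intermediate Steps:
$S = 20$ ($S = 16 + 4 = 20$)
$l = 13$ ($l = 9 + 4 = 13$)
$m = 9$ ($m = 4 - \left(13 - 18\right) = 4 - -5 = 4 + 5 = 9$)
$m l S = 9 \cdot 13 \cdot 20 = 117 \cdot 20 = 2340$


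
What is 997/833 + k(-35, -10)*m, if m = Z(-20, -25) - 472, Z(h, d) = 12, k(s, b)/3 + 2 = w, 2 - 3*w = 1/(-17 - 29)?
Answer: 1525387/833 ≈ 1831.2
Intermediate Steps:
w = 31/46 (w = ⅔ - 1/(3*(-17 - 29)) = ⅔ - ⅓/(-46) = ⅔ - ⅓*(-1/46) = ⅔ + 1/138 = 31/46 ≈ 0.67391)
k(s, b) = -183/46 (k(s, b) = -6 + 3*(31/46) = -6 + 93/46 = -183/46)
m = -460 (m = 12 - 472 = -460)
997/833 + k(-35, -10)*m = 997/833 - 183/46*(-460) = 997*(1/833) + 1830 = 997/833 + 1830 = 1525387/833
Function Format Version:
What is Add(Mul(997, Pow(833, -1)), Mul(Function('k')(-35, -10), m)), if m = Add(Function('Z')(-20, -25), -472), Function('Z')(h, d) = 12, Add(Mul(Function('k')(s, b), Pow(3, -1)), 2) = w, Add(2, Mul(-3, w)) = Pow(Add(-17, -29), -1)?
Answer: Rational(1525387, 833) ≈ 1831.2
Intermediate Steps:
w = Rational(31, 46) (w = Add(Rational(2, 3), Mul(Rational(-1, 3), Pow(Add(-17, -29), -1))) = Add(Rational(2, 3), Mul(Rational(-1, 3), Pow(-46, -1))) = Add(Rational(2, 3), Mul(Rational(-1, 3), Rational(-1, 46))) = Add(Rational(2, 3), Rational(1, 138)) = Rational(31, 46) ≈ 0.67391)
Function('k')(s, b) = Rational(-183, 46) (Function('k')(s, b) = Add(-6, Mul(3, Rational(31, 46))) = Add(-6, Rational(93, 46)) = Rational(-183, 46))
m = -460 (m = Add(12, -472) = -460)
Add(Mul(997, Pow(833, -1)), Mul(Function('k')(-35, -10), m)) = Add(Mul(997, Pow(833, -1)), Mul(Rational(-183, 46), -460)) = Add(Mul(997, Rational(1, 833)), 1830) = Add(Rational(997, 833), 1830) = Rational(1525387, 833)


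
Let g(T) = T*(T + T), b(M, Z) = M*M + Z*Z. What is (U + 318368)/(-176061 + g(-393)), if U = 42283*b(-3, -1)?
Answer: 247066/44279 ≈ 5.5798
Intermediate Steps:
b(M, Z) = M² + Z²
g(T) = 2*T² (g(T) = T*(2*T) = 2*T²)
U = 422830 (U = 42283*((-3)² + (-1)²) = 42283*(9 + 1) = 42283*10 = 422830)
(U + 318368)/(-176061 + g(-393)) = (422830 + 318368)/(-176061 + 2*(-393)²) = 741198/(-176061 + 2*154449) = 741198/(-176061 + 308898) = 741198/132837 = 741198*(1/132837) = 247066/44279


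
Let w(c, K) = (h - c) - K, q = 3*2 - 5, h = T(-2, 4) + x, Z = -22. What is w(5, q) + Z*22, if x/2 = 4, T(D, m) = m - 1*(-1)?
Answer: -477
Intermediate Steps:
T(D, m) = 1 + m (T(D, m) = m + 1 = 1 + m)
x = 8 (x = 2*4 = 8)
h = 13 (h = (1 + 4) + 8 = 5 + 8 = 13)
q = 1 (q = 6 - 5 = 1)
w(c, K) = 13 - K - c (w(c, K) = (13 - c) - K = 13 - K - c)
w(5, q) + Z*22 = (13 - 1*1 - 1*5) - 22*22 = (13 - 1 - 5) - 484 = 7 - 484 = -477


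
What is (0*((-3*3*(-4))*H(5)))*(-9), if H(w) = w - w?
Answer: 0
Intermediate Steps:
H(w) = 0
(0*((-3*3*(-4))*H(5)))*(-9) = (0*((-3*3*(-4))*0))*(-9) = (0*(-9*(-4)*0))*(-9) = (0*(36*0))*(-9) = (0*0)*(-9) = 0*(-9) = 0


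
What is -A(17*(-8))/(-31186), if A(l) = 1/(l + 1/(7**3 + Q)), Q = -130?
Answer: -213/903364862 ≈ -2.3579e-7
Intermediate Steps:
A(l) = 1/(1/213 + l) (A(l) = 1/(l + 1/(7**3 - 130)) = 1/(l + 1/(343 - 130)) = 1/(l + 1/213) = 1/(1/213 + l))
-A(17*(-8))/(-31186) = -213/(1 + 213*(17*(-8)))/(-31186) = -213/(1 + 213*(-136))*(-1)/31186 = -213/(1 - 28968)*(-1)/31186 = -213/(-28967)*(-1)/31186 = -213*(-1/28967)*(-1)/31186 = -(-213)*(-1)/(28967*31186) = -1*213/903364862 = -213/903364862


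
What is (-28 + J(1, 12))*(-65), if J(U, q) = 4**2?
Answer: 780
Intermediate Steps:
J(U, q) = 16
(-28 + J(1, 12))*(-65) = (-28 + 16)*(-65) = -12*(-65) = 780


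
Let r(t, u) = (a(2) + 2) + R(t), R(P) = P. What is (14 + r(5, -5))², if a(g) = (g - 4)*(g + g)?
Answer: 169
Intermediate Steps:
a(g) = 2*g*(-4 + g) (a(g) = (-4 + g)*(2*g) = 2*g*(-4 + g))
r(t, u) = -6 + t (r(t, u) = (2*2*(-4 + 2) + 2) + t = (2*2*(-2) + 2) + t = (-8 + 2) + t = -6 + t)
(14 + r(5, -5))² = (14 + (-6 + 5))² = (14 - 1)² = 13² = 169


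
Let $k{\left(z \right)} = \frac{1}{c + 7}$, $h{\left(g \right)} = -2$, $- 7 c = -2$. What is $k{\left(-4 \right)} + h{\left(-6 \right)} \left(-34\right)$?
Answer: $\frac{3475}{51} \approx 68.137$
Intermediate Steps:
$c = \frac{2}{7}$ ($c = \left(- \frac{1}{7}\right) \left(-2\right) = \frac{2}{7} \approx 0.28571$)
$k{\left(z \right)} = \frac{7}{51}$ ($k{\left(z \right)} = \frac{1}{\frac{2}{7} + 7} = \frac{1}{\frac{51}{7}} = \frac{7}{51}$)
$k{\left(-4 \right)} + h{\left(-6 \right)} \left(-34\right) = \frac{7}{51} - -68 = \frac{7}{51} + 68 = \frac{3475}{51}$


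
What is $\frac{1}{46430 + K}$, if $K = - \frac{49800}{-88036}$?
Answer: $\frac{22009}{1021890320} \approx 2.1538 \cdot 10^{-5}$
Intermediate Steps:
$K = \frac{12450}{22009}$ ($K = \left(-49800\right) \left(- \frac{1}{88036}\right) = \frac{12450}{22009} \approx 0.56568$)
$\frac{1}{46430 + K} = \frac{1}{46430 + \frac{12450}{22009}} = \frac{1}{\frac{1021890320}{22009}} = \frac{22009}{1021890320}$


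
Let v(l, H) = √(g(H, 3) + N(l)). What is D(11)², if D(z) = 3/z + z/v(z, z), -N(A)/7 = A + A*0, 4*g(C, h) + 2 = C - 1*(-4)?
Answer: (885 - 242*I*√295)²/10530025 ≈ -1.5663 - 0.69867*I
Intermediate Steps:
g(C, h) = ½ + C/4 (g(C, h) = -½ + (C - 1*(-4))/4 = -½ + (C + 4)/4 = -½ + (4 + C)/4 = -½ + (1 + C/4) = ½ + C/4)
N(A) = -7*A (N(A) = -7*(A + A*0) = -7*(A + 0) = -7*A)
v(l, H) = √(½ - 7*l + H/4) (v(l, H) = √((½ + H/4) - 7*l) = √(½ - 7*l + H/4))
D(z) = 3/z + 2*z/√(2 - 27*z) (D(z) = 3/z + z/((√(2 + z - 28*z)/2)) = 3/z + z/((√(2 - 27*z)/2)) = 3/z + z*(2/√(2 - 27*z)) = 3/z + 2*z/√(2 - 27*z))
D(11)² = (3/11 + 2*11/√(2 - 27*11))² = (3*(1/11) + 2*11/√(2 - 297))² = (3/11 + 2*11/√(-295))² = (3/11 + 2*11*(-I*√295/295))² = (3/11 - 22*I*√295/295)²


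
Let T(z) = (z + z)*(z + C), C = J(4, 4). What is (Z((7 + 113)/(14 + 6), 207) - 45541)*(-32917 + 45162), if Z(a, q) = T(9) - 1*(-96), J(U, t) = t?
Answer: -553608695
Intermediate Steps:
C = 4
T(z) = 2*z*(4 + z) (T(z) = (z + z)*(z + 4) = (2*z)*(4 + z) = 2*z*(4 + z))
Z(a, q) = 330 (Z(a, q) = 2*9*(4 + 9) - 1*(-96) = 2*9*13 + 96 = 234 + 96 = 330)
(Z((7 + 113)/(14 + 6), 207) - 45541)*(-32917 + 45162) = (330 - 45541)*(-32917 + 45162) = -45211*12245 = -553608695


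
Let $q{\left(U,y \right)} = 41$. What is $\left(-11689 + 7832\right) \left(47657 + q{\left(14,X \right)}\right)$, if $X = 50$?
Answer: $-183971186$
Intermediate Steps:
$\left(-11689 + 7832\right) \left(47657 + q{\left(14,X \right)}\right) = \left(-11689 + 7832\right) \left(47657 + 41\right) = \left(-3857\right) 47698 = -183971186$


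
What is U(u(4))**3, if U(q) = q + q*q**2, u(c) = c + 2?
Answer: 10941048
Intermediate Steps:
u(c) = 2 + c
U(q) = q + q**3
U(u(4))**3 = ((2 + 4) + (2 + 4)**3)**3 = (6 + 6**3)**3 = (6 + 216)**3 = 222**3 = 10941048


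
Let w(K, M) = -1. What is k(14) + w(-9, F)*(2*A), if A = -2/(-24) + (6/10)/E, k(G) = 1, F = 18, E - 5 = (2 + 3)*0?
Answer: 89/150 ≈ 0.59333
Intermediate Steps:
E = 5 (E = 5 + (2 + 3)*0 = 5 + 5*0 = 5 + 0 = 5)
A = 61/300 (A = -2/(-24) + (6/10)/5 = -2*(-1/24) + (6*(⅒))*(⅕) = 1/12 + (⅗)*(⅕) = 1/12 + 3/25 = 61/300 ≈ 0.20333)
k(14) + w(-9, F)*(2*A) = 1 - 2*61/300 = 1 - 1*61/150 = 1 - 61/150 = 89/150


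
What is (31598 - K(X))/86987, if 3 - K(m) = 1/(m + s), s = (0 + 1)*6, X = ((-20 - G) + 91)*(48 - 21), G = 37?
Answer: 29193781/80375988 ≈ 0.36321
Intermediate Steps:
X = 918 (X = ((-20 - 1*37) + 91)*(48 - 21) = ((-20 - 37) + 91)*27 = (-57 + 91)*27 = 34*27 = 918)
s = 6 (s = 1*6 = 6)
K(m) = 3 - 1/(6 + m) (K(m) = 3 - 1/(m + 6) = 3 - 1/(6 + m))
(31598 - K(X))/86987 = (31598 - (17 + 3*918)/(6 + 918))/86987 = (31598 - (17 + 2754)/924)*(1/86987) = (31598 - 2771/924)*(1/86987) = (29193781/924)*(1/86987) = 29193781/80375988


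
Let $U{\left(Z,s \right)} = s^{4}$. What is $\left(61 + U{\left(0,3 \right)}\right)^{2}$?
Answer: $20164$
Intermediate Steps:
$\left(61 + U{\left(0,3 \right)}\right)^{2} = \left(61 + 3^{4}\right)^{2} = \left(61 + 81\right)^{2} = 142^{2} = 20164$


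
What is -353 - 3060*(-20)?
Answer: 60847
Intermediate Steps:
-353 - 3060*(-20) = -353 - 255*(-240) = -353 + 61200 = 60847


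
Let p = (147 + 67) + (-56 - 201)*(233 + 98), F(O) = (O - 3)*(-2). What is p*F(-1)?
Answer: -678824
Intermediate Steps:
F(O) = 6 - 2*O (F(O) = (-3 + O)*(-2) = 6 - 2*O)
p = -84853 (p = 214 - 257*331 = 214 - 85067 = -84853)
p*F(-1) = -84853*(6 - 2*(-1)) = -84853*(6 + 2) = -84853*8 = -678824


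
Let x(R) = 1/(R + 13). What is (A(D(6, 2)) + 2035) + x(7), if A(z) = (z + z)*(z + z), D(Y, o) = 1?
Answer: 40781/20 ≈ 2039.1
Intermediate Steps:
A(z) = 4*z² (A(z) = (2*z)*(2*z) = 4*z²)
x(R) = 1/(13 + R)
(A(D(6, 2)) + 2035) + x(7) = (4*1² + 2035) + 1/(13 + 7) = (4*1 + 2035) + 1/20 = (4 + 2035) + 1/20 = 2039 + 1/20 = 40781/20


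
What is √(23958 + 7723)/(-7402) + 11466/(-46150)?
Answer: -441/1775 - √31681/7402 ≈ -0.27250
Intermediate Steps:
√(23958 + 7723)/(-7402) + 11466/(-46150) = √31681*(-1/7402) + 11466*(-1/46150) = -√31681/7402 - 441/1775 = -441/1775 - √31681/7402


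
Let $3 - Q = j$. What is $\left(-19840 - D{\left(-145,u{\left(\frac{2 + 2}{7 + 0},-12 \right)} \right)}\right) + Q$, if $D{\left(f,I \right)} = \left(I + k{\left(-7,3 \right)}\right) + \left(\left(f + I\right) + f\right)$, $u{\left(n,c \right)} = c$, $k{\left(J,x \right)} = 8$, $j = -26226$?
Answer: $6695$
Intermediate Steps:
$D{\left(f,I \right)} = 8 + 2 I + 2 f$ ($D{\left(f,I \right)} = \left(I + 8\right) + \left(\left(f + I\right) + f\right) = \left(8 + I\right) + \left(\left(I + f\right) + f\right) = \left(8 + I\right) + \left(I + 2 f\right) = 8 + 2 I + 2 f$)
$Q = 26229$ ($Q = 3 - -26226 = 3 + 26226 = 26229$)
$\left(-19840 - D{\left(-145,u{\left(\frac{2 + 2}{7 + 0},-12 \right)} \right)}\right) + Q = \left(-19840 - \left(8 + 2 \left(-12\right) + 2 \left(-145\right)\right)\right) + 26229 = \left(-19840 - \left(8 - 24 - 290\right)\right) + 26229 = \left(-19840 - -306\right) + 26229 = \left(-19840 + 306\right) + 26229 = -19534 + 26229 = 6695$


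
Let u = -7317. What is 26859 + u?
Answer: 19542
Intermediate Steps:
26859 + u = 26859 - 7317 = 19542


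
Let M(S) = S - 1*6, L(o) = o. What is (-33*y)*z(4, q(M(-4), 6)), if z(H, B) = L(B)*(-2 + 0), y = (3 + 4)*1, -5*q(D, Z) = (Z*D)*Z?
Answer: 33264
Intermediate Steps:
M(S) = -6 + S (M(S) = S - 6 = -6 + S)
q(D, Z) = -D*Z**2/5 (q(D, Z) = -Z*D*Z/5 = -D*Z*Z/5 = -D*Z**2/5)
y = 7 (y = 7*1 = 7)
z(H, B) = -2*B (z(H, B) = B*(-2 + 0) = B*(-2) = -2*B)
(-33*y)*z(4, q(M(-4), 6)) = (-33*7)*(-(-2)*(-6 - 4)*6**2/5) = -(-462)*(-1/5*(-10)*36) = -(-462)*72 = -231*(-144) = 33264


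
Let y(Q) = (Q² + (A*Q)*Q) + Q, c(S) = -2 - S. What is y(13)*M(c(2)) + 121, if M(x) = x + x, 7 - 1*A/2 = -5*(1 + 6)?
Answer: -114903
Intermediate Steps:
A = 84 (A = 14 - (-10)*(1 + 6) = 14 - (-10)*7 = 14 - 2*(-35) = 14 + 70 = 84)
M(x) = 2*x
y(Q) = Q + 85*Q² (y(Q) = (Q² + (84*Q)*Q) + Q = (Q² + 84*Q²) + Q = 85*Q² + Q = Q + 85*Q²)
y(13)*M(c(2)) + 121 = (13*(1 + 85*13))*(2*(-2 - 1*2)) + 121 = (13*(1 + 1105))*(2*(-2 - 2)) + 121 = (13*1106)*(2*(-4)) + 121 = 14378*(-8) + 121 = -115024 + 121 = -114903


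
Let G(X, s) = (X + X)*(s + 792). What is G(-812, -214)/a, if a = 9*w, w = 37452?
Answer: -234668/84267 ≈ -2.7848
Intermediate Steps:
G(X, s) = 2*X*(792 + s) (G(X, s) = (2*X)*(792 + s) = 2*X*(792 + s))
a = 337068 (a = 9*37452 = 337068)
G(-812, -214)/a = (2*(-812)*(792 - 214))/337068 = (2*(-812)*578)*(1/337068) = -938672*1/337068 = -234668/84267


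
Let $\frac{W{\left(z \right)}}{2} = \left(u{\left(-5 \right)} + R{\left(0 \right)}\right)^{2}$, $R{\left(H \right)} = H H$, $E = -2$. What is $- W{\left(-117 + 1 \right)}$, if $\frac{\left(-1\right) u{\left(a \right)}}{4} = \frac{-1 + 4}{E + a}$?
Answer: $- \frac{288}{49} \approx -5.8775$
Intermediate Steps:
$R{\left(H \right)} = H^{2}$
$u{\left(a \right)} = - \frac{12}{-2 + a}$ ($u{\left(a \right)} = - 4 \frac{-1 + 4}{-2 + a} = - 4 \frac{3}{-2 + a} = - \frac{12}{-2 + a}$)
$W{\left(z \right)} = \frac{288}{49}$ ($W{\left(z \right)} = 2 \left(- \frac{12}{-2 - 5} + 0^{2}\right)^{2} = 2 \left(- \frac{12}{-7} + 0\right)^{2} = 2 \left(\left(-12\right) \left(- \frac{1}{7}\right) + 0\right)^{2} = 2 \left(\frac{12}{7} + 0\right)^{2} = 2 \left(\frac{12}{7}\right)^{2} = 2 \cdot \frac{144}{49} = \frac{288}{49}$)
$- W{\left(-117 + 1 \right)} = \left(-1\right) \frac{288}{49} = - \frac{288}{49}$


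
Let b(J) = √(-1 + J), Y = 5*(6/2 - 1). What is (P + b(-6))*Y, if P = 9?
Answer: 90 + 10*I*√7 ≈ 90.0 + 26.458*I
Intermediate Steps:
Y = 10 (Y = 5*(6*(½) - 1) = 5*(3 - 1) = 5*2 = 10)
(P + b(-6))*Y = (9 + √(-1 - 6))*10 = (9 + √(-7))*10 = (9 + I*√7)*10 = 90 + 10*I*√7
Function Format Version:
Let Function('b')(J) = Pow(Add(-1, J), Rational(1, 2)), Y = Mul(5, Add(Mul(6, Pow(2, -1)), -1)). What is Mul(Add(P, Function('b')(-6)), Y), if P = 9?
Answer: Add(90, Mul(10, I, Pow(7, Rational(1, 2)))) ≈ Add(90.000, Mul(26.458, I))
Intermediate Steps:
Y = 10 (Y = Mul(5, Add(Mul(6, Rational(1, 2)), -1)) = Mul(5, Add(3, -1)) = Mul(5, 2) = 10)
Mul(Add(P, Function('b')(-6)), Y) = Mul(Add(9, Pow(Add(-1, -6), Rational(1, 2))), 10) = Mul(Add(9, Pow(-7, Rational(1, 2))), 10) = Mul(Add(9, Mul(I, Pow(7, Rational(1, 2)))), 10) = Add(90, Mul(10, I, Pow(7, Rational(1, 2))))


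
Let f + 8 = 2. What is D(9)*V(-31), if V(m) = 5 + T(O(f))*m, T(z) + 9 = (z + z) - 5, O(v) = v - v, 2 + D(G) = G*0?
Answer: -878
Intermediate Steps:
f = -6 (f = -8 + 2 = -6)
D(G) = -2 (D(G) = -2 + G*0 = -2 + 0 = -2)
O(v) = 0
T(z) = -14 + 2*z (T(z) = -9 + ((z + z) - 5) = -9 + (2*z - 5) = -9 + (-5 + 2*z) = -14 + 2*z)
V(m) = 5 - 14*m (V(m) = 5 + (-14 + 2*0)*m = 5 + (-14 + 0)*m = 5 - 14*m)
D(9)*V(-31) = -2*(5 - 14*(-31)) = -2*(5 + 434) = -2*439 = -878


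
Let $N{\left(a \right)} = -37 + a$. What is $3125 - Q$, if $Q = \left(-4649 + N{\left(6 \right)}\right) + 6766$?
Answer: $1039$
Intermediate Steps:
$Q = 2086$ ($Q = \left(-4649 + \left(-37 + 6\right)\right) + 6766 = \left(-4649 - 31\right) + 6766 = -4680 + 6766 = 2086$)
$3125 - Q = 3125 - 2086 = 1039$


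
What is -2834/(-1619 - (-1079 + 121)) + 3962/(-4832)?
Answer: 5537503/1596976 ≈ 3.4675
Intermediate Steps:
-2834/(-1619 - (-1079 + 121)) + 3962/(-4832) = -2834/(-1619 - 1*(-958)) + 3962*(-1/4832) = -2834/(-1619 + 958) - 1981/2416 = -2834/(-661) - 1981/2416 = -2834*(-1/661) - 1981/2416 = 2834/661 - 1981/2416 = 5537503/1596976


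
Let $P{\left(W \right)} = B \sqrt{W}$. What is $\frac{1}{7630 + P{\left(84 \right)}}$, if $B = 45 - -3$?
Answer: $\frac{545}{4144526} - \frac{24 \sqrt{21}}{14505841} \approx 0.00012392$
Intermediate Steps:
$B = 48$ ($B = 45 + 3 = 48$)
$P{\left(W \right)} = 48 \sqrt{W}$
$\frac{1}{7630 + P{\left(84 \right)}} = \frac{1}{7630 + 48 \sqrt{84}} = \frac{1}{7630 + 48 \cdot 2 \sqrt{21}} = \frac{1}{7630 + 96 \sqrt{21}}$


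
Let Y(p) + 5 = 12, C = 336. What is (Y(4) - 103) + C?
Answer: 240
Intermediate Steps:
Y(p) = 7 (Y(p) = -5 + 12 = 7)
(Y(4) - 103) + C = (7 - 103) + 336 = -96 + 336 = 240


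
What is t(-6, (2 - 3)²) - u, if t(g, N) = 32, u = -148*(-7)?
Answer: -1004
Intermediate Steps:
u = 1036
t(-6, (2 - 3)²) - u = 32 - 1*1036 = 32 - 1036 = -1004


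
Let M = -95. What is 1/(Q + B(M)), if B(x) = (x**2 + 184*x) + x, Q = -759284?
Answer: -1/767834 ≈ -1.3024e-6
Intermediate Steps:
B(x) = x**2 + 185*x
1/(Q + B(M)) = 1/(-759284 - 95*(185 - 95)) = 1/(-759284 - 95*90) = 1/(-759284 - 8550) = 1/(-767834) = -1/767834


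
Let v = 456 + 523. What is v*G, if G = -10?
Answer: -9790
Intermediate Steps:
v = 979
v*G = 979*(-10) = -9790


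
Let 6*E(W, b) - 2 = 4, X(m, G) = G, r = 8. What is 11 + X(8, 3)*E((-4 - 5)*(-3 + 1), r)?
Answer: 14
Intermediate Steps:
E(W, b) = 1 (E(W, b) = 1/3 + (1/6)*4 = 1/3 + 2/3 = 1)
11 + X(8, 3)*E((-4 - 5)*(-3 + 1), r) = 11 + 3*1 = 11 + 3 = 14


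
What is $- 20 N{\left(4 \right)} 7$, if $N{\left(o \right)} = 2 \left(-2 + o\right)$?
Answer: $-560$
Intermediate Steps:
$N{\left(o \right)} = -4 + 2 o$
$- 20 N{\left(4 \right)} 7 = - 20 \left(-4 + 2 \cdot 4\right) 7 = - 20 \left(-4 + 8\right) 7 = \left(-20\right) 4 \cdot 7 = \left(-80\right) 7 = -560$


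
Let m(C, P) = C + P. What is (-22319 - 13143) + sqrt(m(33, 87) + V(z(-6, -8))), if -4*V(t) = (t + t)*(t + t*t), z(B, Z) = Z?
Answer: -35462 + 2*sqrt(86) ≈ -35443.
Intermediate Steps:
V(t) = -t*(t + t**2)/2 (V(t) = -(t + t)*(t + t*t)/4 = -2*t*(t + t**2)/4 = -t*(t + t**2)/2)
(-22319 - 13143) + sqrt(m(33, 87) + V(z(-6, -8))) = (-22319 - 13143) + sqrt((33 + 87) + (1/2)*(-8)**2*(-1 - 1*(-8))) = -35462 + sqrt(120 + (1/2)*64*(-1 + 8)) = -35462 + sqrt(120 + (1/2)*64*7) = -35462 + sqrt(120 + 224) = -35462 + sqrt(344) = -35462 + 2*sqrt(86)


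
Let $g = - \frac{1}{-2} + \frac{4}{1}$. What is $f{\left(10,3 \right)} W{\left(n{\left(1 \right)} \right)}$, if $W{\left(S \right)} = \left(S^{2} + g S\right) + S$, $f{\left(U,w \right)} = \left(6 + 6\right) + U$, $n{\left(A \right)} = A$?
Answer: $143$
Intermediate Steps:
$g = \frac{9}{2}$ ($g = \left(-1\right) \left(- \frac{1}{2}\right) + 4 \cdot 1 = \frac{1}{2} + 4 = \frac{9}{2} \approx 4.5$)
$f{\left(U,w \right)} = 12 + U$
$W{\left(S \right)} = S^{2} + \frac{11 S}{2}$ ($W{\left(S \right)} = \left(S^{2} + \frac{9 S}{2}\right) + S = S^{2} + \frac{11 S}{2}$)
$f{\left(10,3 \right)} W{\left(n{\left(1 \right)} \right)} = \left(12 + 10\right) \frac{1}{2} \cdot 1 \left(11 + 2 \cdot 1\right) = 22 \cdot \frac{1}{2} \cdot 1 \left(11 + 2\right) = 22 \cdot \frac{1}{2} \cdot 1 \cdot 13 = 22 \cdot \frac{13}{2} = 143$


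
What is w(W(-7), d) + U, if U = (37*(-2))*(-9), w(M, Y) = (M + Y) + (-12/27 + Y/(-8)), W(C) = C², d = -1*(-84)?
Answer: 14185/18 ≈ 788.06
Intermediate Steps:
d = 84
w(M, Y) = -4/9 + M + 7*Y/8 (w(M, Y) = (M + Y) + (-12*1/27 + Y*(-⅛)) = (M + Y) + (-4/9 - Y/8) = -4/9 + M + 7*Y/8)
U = 666 (U = -74*(-9) = 666)
w(W(-7), d) + U = (-4/9 + (-7)² + (7/8)*84) + 666 = (-4/9 + 49 + 147/2) + 666 = 2197/18 + 666 = 14185/18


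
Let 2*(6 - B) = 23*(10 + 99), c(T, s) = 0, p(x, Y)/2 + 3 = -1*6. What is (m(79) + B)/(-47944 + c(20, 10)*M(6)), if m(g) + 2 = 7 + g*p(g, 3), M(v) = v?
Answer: 5329/95888 ≈ 0.055575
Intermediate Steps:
p(x, Y) = -18 (p(x, Y) = -6 + 2*(-1*6) = -6 + 2*(-6) = -6 - 12 = -18)
m(g) = 5 - 18*g (m(g) = -2 + (7 + g*(-18)) = -2 + (7 - 18*g) = 5 - 18*g)
B = -2495/2 (B = 6 - 23*(10 + 99)/2 = 6 - 23*109/2 = 6 - ½*2507 = 6 - 2507/2 = -2495/2 ≈ -1247.5)
(m(79) + B)/(-47944 + c(20, 10)*M(6)) = ((5 - 18*79) - 2495/2)/(-47944 + 0*6) = ((5 - 1422) - 2495/2)/(-47944 + 0) = (-1417 - 2495/2)/(-47944) = -5329/2*(-1/47944) = 5329/95888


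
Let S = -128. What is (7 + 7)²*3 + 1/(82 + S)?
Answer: 27047/46 ≈ 587.98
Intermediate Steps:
(7 + 7)²*3 + 1/(82 + S) = (7 + 7)²*3 + 1/(82 - 128) = 14²*3 + 1/(-46) = 196*3 - 1/46 = 588 - 1/46 = 27047/46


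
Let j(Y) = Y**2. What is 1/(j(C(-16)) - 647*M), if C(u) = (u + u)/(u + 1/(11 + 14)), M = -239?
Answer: 159201/24618368233 ≈ 6.4668e-6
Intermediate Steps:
C(u) = 2*u/(1/25 + u) (C(u) = (2*u)/(u + 1/25) = (2*u)/(1/25 + u) = 2*u/(1/25 + u))
1/(j(C(-16)) - 647*M) = 1/((50*(-16)/(1 + 25*(-16)))**2 - 647*(-239)) = 1/((50*(-16)/(1 - 400))**2 + 154633) = 1/((50*(-16)/(-399))**2 + 154633) = 1/((50*(-16)*(-1/399))**2 + 154633) = 1/((800/399)**2 + 154633) = 1/(640000/159201 + 154633) = 1/(24618368233/159201) = 159201/24618368233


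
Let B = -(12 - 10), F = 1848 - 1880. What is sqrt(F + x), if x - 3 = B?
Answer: I*sqrt(31) ≈ 5.5678*I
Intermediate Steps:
F = -32
B = -2 (B = -1*2 = -2)
x = 1 (x = 3 - 2 = 1)
sqrt(F + x) = sqrt(-32 + 1) = sqrt(-31) = I*sqrt(31)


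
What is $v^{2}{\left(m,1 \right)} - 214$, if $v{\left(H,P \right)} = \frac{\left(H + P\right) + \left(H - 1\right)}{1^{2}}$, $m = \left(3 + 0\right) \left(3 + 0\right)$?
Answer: $110$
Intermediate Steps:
$m = 9$ ($m = 3 \cdot 3 = 9$)
$v{\left(H,P \right)} = -1 + P + 2 H$ ($v{\left(H,P \right)} = \frac{\left(H + P\right) + \left(-1 + H\right)}{1} = \left(-1 + P + 2 H\right) 1 = -1 + P + 2 H$)
$v^{2}{\left(m,1 \right)} - 214 = \left(-1 + 1 + 2 \cdot 9\right)^{2} - 214 = \left(-1 + 1 + 18\right)^{2} - 214 = 18^{2} - 214 = 324 - 214 = 110$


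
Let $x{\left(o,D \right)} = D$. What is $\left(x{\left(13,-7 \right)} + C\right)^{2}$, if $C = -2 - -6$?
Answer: $9$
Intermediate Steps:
$C = 4$ ($C = -2 + 6 = 4$)
$\left(x{\left(13,-7 \right)} + C\right)^{2} = \left(-7 + 4\right)^{2} = \left(-3\right)^{2} = 9$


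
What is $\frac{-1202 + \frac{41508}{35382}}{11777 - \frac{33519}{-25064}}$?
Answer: $- \frac{177485101664}{1740866620559} \approx -0.10195$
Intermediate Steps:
$\frac{-1202 + \frac{41508}{35382}}{11777 - \frac{33519}{-25064}} = \frac{-1202 + 41508 \cdot \frac{1}{35382}}{11777 - - \frac{33519}{25064}} = \frac{-1202 + \frac{6918}{5897}}{11777 + \frac{33519}{25064}} = - \frac{7081276}{5897 \cdot \frac{295212247}{25064}} = \left(- \frac{7081276}{5897}\right) \frac{25064}{295212247} = - \frac{177485101664}{1740866620559}$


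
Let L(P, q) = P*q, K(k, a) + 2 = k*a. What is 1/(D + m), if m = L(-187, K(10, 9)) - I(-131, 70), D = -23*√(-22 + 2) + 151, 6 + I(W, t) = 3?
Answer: I/(2*(-8151*I + 23*√5)) ≈ -6.134e-5 + 3.8703e-7*I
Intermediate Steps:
K(k, a) = -2 + a*k (K(k, a) = -2 + k*a = -2 + a*k)
I(W, t) = -3 (I(W, t) = -6 + 3 = -3)
D = 151 - 46*I*√5 (D = -46*I*√5 + 151 = 151 - 46*I*√5 ≈ 151.0 - 102.86*I)
m = -16453 (m = -187*(-2 + 9*10) - 1*(-3) = -187*(-2 + 90) + 3 = -187*88 + 3 = -16456 + 3 = -16453)
1/(D + m) = 1/((151 - 46*I*√5) - 16453) = 1/(-16302 - 46*I*√5)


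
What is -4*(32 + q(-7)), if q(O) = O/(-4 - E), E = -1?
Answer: -412/3 ≈ -137.33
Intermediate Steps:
q(O) = -O/3 (q(O) = O/(-4 - 1*(-1)) = O/(-4 + 1) = O/(-3) = O*(-⅓) = -O/3)
-4*(32 + q(-7)) = -4*(32 - ⅓*(-7)) = -4*(32 + 7/3) = -4*103/3 = -412/3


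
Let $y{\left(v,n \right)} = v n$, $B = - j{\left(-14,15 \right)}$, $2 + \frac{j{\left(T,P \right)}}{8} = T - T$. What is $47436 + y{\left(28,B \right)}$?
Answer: $47884$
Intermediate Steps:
$j{\left(T,P \right)} = -16$ ($j{\left(T,P \right)} = -16 + 8 \left(T - T\right) = -16 + 8 \cdot 0 = -16 + 0 = -16$)
$B = 16$ ($B = \left(-1\right) \left(-16\right) = 16$)
$y{\left(v,n \right)} = n v$
$47436 + y{\left(28,B \right)} = 47436 + 16 \cdot 28 = 47436 + 448 = 47884$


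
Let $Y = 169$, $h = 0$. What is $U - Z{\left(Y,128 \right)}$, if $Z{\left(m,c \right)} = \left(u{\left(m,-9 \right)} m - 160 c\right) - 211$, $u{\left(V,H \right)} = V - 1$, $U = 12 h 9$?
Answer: $-7701$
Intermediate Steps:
$U = 0$ ($U = 12 \cdot 0 \cdot 9 = 0 \cdot 9 = 0$)
$u{\left(V,H \right)} = -1 + V$ ($u{\left(V,H \right)} = V - 1 = -1 + V$)
$Z{\left(m,c \right)} = -211 - 160 c + m \left(-1 + m\right)$ ($Z{\left(m,c \right)} = \left(\left(-1 + m\right) m - 160 c\right) - 211 = \left(m \left(-1 + m\right) - 160 c\right) - 211 = \left(- 160 c + m \left(-1 + m\right)\right) - 211 = -211 - 160 c + m \left(-1 + m\right)$)
$U - Z{\left(Y,128 \right)} = 0 - \left(-211 - 20480 + 169 \left(-1 + 169\right)\right) = 0 - \left(-211 - 20480 + 169 \cdot 168\right) = 0 - \left(-211 - 20480 + 28392\right) = 0 - 7701 = -7701$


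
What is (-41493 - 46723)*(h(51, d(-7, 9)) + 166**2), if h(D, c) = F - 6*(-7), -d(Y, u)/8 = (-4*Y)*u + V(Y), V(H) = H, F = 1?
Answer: -2434673384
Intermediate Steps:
d(Y, u) = -8*Y + 32*Y*u (d(Y, u) = -8*((-4*Y)*u + Y) = -8*(-4*Y*u + Y) = -8*(Y - 4*Y*u) = -8*Y + 32*Y*u)
h(D, c) = 43 (h(D, c) = 1 - 6*(-7) = 1 + 42 = 43)
(-41493 - 46723)*(h(51, d(-7, 9)) + 166**2) = (-41493 - 46723)*(43 + 166**2) = -88216*(43 + 27556) = -88216*27599 = -2434673384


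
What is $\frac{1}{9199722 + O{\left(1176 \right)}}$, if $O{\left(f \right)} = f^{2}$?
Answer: $\frac{1}{10582698} \approx 9.4494 \cdot 10^{-8}$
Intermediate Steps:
$\frac{1}{9199722 + O{\left(1176 \right)}} = \frac{1}{9199722 + 1176^{2}} = \frac{1}{9199722 + 1382976} = \frac{1}{10582698}$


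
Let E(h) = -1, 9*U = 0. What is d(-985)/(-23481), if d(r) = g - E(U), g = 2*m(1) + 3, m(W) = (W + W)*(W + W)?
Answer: -4/7827 ≈ -0.00051105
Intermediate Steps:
U = 0 (U = (⅑)*0 = 0)
m(W) = 4*W² (m(W) = (2*W)*(2*W) = 4*W²)
g = 11 (g = 2*(4*1²) + 3 = 2*(4*1) + 3 = 2*4 + 3 = 8 + 3 = 11)
d(r) = 12 (d(r) = 11 - 1*(-1) = 11 + 1 = 12)
d(-985)/(-23481) = 12/(-23481) = 12*(-1/23481) = -4/7827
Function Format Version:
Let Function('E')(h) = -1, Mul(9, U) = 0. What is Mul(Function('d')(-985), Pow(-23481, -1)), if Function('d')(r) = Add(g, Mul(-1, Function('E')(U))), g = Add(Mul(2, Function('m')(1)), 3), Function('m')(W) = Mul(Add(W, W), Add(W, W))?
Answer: Rational(-4, 7827) ≈ -0.00051105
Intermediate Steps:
U = 0 (U = Mul(Rational(1, 9), 0) = 0)
Function('m')(W) = Mul(4, Pow(W, 2)) (Function('m')(W) = Mul(Mul(2, W), Mul(2, W)) = Mul(4, Pow(W, 2)))
g = 11 (g = Add(Mul(2, Mul(4, Pow(1, 2))), 3) = Add(Mul(2, Mul(4, 1)), 3) = Add(Mul(2, 4), 3) = Add(8, 3) = 11)
Function('d')(r) = 12 (Function('d')(r) = Add(11, Mul(-1, -1)) = Add(11, 1) = 12)
Mul(Function('d')(-985), Pow(-23481, -1)) = Mul(12, Pow(-23481, -1)) = Mul(12, Rational(-1, 23481)) = Rational(-4, 7827)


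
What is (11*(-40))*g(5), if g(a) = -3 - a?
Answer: 3520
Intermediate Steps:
(11*(-40))*g(5) = (11*(-40))*(-3 - 1*5) = -440*(-3 - 5) = -440*(-8) = 3520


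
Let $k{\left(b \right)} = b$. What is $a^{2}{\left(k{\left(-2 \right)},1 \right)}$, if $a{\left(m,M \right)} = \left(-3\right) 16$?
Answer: $2304$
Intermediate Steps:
$a{\left(m,M \right)} = -48$
$a^{2}{\left(k{\left(-2 \right)},1 \right)} = \left(-48\right)^{2} = 2304$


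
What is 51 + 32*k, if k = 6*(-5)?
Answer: -909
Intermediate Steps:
k = -30
51 + 32*k = 51 + 32*(-30) = 51 - 960 = -909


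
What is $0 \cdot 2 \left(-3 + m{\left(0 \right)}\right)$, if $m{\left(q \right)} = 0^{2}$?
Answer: $0$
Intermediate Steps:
$m{\left(q \right)} = 0$
$0 \cdot 2 \left(-3 + m{\left(0 \right)}\right) = 0 \cdot 2 \left(-3 + 0\right) = 0 \left(-3\right) = 0$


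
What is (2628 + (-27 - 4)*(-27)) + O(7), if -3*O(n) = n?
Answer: 10388/3 ≈ 3462.7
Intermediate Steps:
O(n) = -n/3
(2628 + (-27 - 4)*(-27)) + O(7) = (2628 + (-27 - 4)*(-27)) - ⅓*7 = (2628 - 31*(-27)) - 7/3 = (2628 + 837) - 7/3 = 3465 - 7/3 = 10388/3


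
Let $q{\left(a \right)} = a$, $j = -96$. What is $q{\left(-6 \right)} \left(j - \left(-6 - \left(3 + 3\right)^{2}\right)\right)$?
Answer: $324$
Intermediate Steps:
$q{\left(-6 \right)} \left(j - \left(-6 - \left(3 + 3\right)^{2}\right)\right) = - 6 \left(-96 - \left(-6 - \left(3 + 3\right)^{2}\right)\right) = - 6 \left(-96 + \left(6^{2} + 6\right)\right) = - 6 \left(-96 + \left(36 + 6\right)\right) = - 6 \left(-96 + 42\right) = \left(-6\right) \left(-54\right) = 324$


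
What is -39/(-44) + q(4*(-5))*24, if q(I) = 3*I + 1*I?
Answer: -84441/44 ≈ -1919.1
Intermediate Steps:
q(I) = 4*I (q(I) = 3*I + I = 4*I)
-39/(-44) + q(4*(-5))*24 = -39/(-44) + (4*(4*(-5)))*24 = -39*(-1/44) + (4*(-20))*24 = 39/44 - 80*24 = 39/44 - 1920 = -84441/44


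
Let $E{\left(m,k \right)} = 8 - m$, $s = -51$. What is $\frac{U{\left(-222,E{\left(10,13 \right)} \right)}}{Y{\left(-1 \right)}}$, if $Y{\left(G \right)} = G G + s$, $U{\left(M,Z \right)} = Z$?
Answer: $\frac{1}{25} \approx 0.04$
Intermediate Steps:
$Y{\left(G \right)} = -51 + G^{2}$ ($Y{\left(G \right)} = G G - 51 = G^{2} - 51 = -51 + G^{2}$)
$\frac{U{\left(-222,E{\left(10,13 \right)} \right)}}{Y{\left(-1 \right)}} = \frac{8 - 10}{-51 + \left(-1\right)^{2}} = \frac{8 - 10}{-51 + 1} = - \frac{2}{-50} = \left(-2\right) \left(- \frac{1}{50}\right) = \frac{1}{25}$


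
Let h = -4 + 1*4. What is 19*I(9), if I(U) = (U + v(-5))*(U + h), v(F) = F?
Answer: 684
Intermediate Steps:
h = 0 (h = -4 + 4 = 0)
I(U) = U*(-5 + U) (I(U) = (U - 5)*(U + 0) = (-5 + U)*U = U*(-5 + U))
19*I(9) = 19*(9*(-5 + 9)) = 19*(9*4) = 19*36 = 684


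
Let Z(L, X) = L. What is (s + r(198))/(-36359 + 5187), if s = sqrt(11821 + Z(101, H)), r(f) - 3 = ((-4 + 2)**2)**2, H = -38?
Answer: -19/31172 - sqrt(11922)/31172 ≈ -0.0041123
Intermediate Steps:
r(f) = 19 (r(f) = 3 + ((-4 + 2)**2)**2 = 3 + ((-2)**2)**2 = 3 + 4**2 = 3 + 16 = 19)
s = sqrt(11922) (s = sqrt(11821 + 101) = sqrt(11922) ≈ 109.19)
(s + r(198))/(-36359 + 5187) = (sqrt(11922) + 19)/(-36359 + 5187) = (19 + sqrt(11922))/(-31172) = (19 + sqrt(11922))*(-1/31172) = -19/31172 - sqrt(11922)/31172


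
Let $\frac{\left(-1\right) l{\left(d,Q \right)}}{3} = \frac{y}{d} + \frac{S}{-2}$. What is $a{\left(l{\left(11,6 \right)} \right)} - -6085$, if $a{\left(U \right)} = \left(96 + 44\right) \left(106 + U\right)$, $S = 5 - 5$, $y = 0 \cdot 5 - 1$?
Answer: $\frac{230595}{11} \approx 20963.0$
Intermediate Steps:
$y = -1$ ($y = 0 - 1 = -1$)
$S = 0$
$l{\left(d,Q \right)} = \frac{3}{d}$ ($l{\left(d,Q \right)} = - 3 \left(- \frac{1}{d} + \frac{0}{-2}\right) = - 3 \left(- \frac{1}{d} + 0 \left(- \frac{1}{2}\right)\right) = - 3 \left(- \frac{1}{d} + 0\right) = - 3 \left(- \frac{1}{d}\right) = \frac{3}{d}$)
$a{\left(U \right)} = 14840 + 140 U$ ($a{\left(U \right)} = 140 \left(106 + U\right) = 14840 + 140 U$)
$a{\left(l{\left(11,6 \right)} \right)} - -6085 = \left(14840 + 140 \cdot \frac{3}{11}\right) - -6085 = \left(14840 + 140 \cdot 3 \cdot \frac{1}{11}\right) + 6085 = \left(14840 + 140 \cdot \frac{3}{11}\right) + 6085 = \left(14840 + \frac{420}{11}\right) + 6085 = \frac{163660}{11} + 6085 = \frac{230595}{11}$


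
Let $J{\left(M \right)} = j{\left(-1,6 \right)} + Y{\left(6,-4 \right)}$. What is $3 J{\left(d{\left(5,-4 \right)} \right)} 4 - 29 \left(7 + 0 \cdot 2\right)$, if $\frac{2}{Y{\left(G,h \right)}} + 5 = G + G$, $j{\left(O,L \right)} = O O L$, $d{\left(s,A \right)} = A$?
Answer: $- \frac{893}{7} \approx -127.57$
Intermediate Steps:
$j{\left(O,L \right)} = L O^{2}$ ($j{\left(O,L \right)} = O^{2} L = L O^{2}$)
$Y{\left(G,h \right)} = \frac{2}{-5 + 2 G}$ ($Y{\left(G,h \right)} = \frac{2}{-5 + \left(G + G\right)} = \frac{2}{-5 + 2 G}$)
$J{\left(M \right)} = \frac{44}{7}$ ($J{\left(M \right)} = 6 \left(-1\right)^{2} + \frac{2}{-5 + 2 \cdot 6} = 6 \cdot 1 + \frac{2}{-5 + 12} = 6 + \frac{2}{7} = \frac{44}{7}$)
$3 J{\left(d{\left(5,-4 \right)} \right)} 4 - 29 \left(7 + 0 \cdot 2\right) = 3 \cdot \frac{44}{7} \cdot 4 - 29 \left(7 + 0 \cdot 2\right) = \frac{132}{7} \cdot 4 - 29 \left(7 + 0\right) = \frac{528}{7} - 203 = - \frac{893}{7}$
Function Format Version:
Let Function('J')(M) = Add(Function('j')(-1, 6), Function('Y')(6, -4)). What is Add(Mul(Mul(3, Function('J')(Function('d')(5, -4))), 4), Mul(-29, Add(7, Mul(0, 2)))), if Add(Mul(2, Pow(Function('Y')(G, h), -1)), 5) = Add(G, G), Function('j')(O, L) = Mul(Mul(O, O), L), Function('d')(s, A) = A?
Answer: Rational(-893, 7) ≈ -127.57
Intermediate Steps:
Function('j')(O, L) = Mul(L, Pow(O, 2)) (Function('j')(O, L) = Mul(Pow(O, 2), L) = Mul(L, Pow(O, 2)))
Function('Y')(G, h) = Mul(2, Pow(Add(-5, Mul(2, G)), -1)) (Function('Y')(G, h) = Mul(2, Pow(Add(-5, Add(G, G)), -1)) = Mul(2, Pow(Add(-5, Mul(2, G)), -1)))
Function('J')(M) = Rational(44, 7) (Function('J')(M) = Add(Mul(6, Pow(-1, 2)), Mul(2, Pow(Add(-5, Mul(2, 6)), -1))) = Add(Mul(6, 1), Mul(2, Pow(Add(-5, 12), -1))) = Add(6, Mul(2, Pow(7, -1))) = Add(6, Mul(2, Rational(1, 7))) = Add(6, Rational(2, 7)) = Rational(44, 7))
Add(Mul(Mul(3, Function('J')(Function('d')(5, -4))), 4), Mul(-29, Add(7, Mul(0, 2)))) = Add(Mul(Mul(3, Rational(44, 7)), 4), Mul(-29, Add(7, Mul(0, 2)))) = Add(Mul(Rational(132, 7), 4), Mul(-29, Add(7, 0))) = Add(Rational(528, 7), Mul(-29, 7)) = Add(Rational(528, 7), -203) = Rational(-893, 7)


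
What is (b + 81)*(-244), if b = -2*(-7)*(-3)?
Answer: -9516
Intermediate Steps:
b = -42 (b = 14*(-3) = -42)
(b + 81)*(-244) = (-42 + 81)*(-244) = 39*(-244) = -9516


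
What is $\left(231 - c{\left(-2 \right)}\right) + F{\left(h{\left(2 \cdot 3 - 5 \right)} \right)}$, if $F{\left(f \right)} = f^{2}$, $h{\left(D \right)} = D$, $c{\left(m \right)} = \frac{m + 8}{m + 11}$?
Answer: $\frac{694}{3} \approx 231.33$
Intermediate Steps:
$c{\left(m \right)} = \frac{8 + m}{11 + m}$
$\left(231 - c{\left(-2 \right)}\right) + F{\left(h{\left(2 \cdot 3 - 5 \right)} \right)} = \left(231 - \frac{8 - 2}{11 - 2}\right) + \left(2 \cdot 3 - 5\right)^{2} = \left(231 - \frac{1}{9} \cdot 6\right) + \left(6 - 5\right)^{2} = \left(231 - \frac{1}{9} \cdot 6\right) + 1^{2} = \left(231 - \frac{2}{3}\right) + 1 = \frac{691}{3} + 1 = \frac{694}{3}$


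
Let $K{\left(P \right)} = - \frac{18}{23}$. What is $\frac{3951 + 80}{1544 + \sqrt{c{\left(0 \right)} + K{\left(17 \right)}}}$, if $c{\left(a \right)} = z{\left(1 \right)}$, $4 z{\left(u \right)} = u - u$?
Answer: $\frac{71574436}{27415273} - \frac{12093 i \sqrt{46}}{54830546} \approx 2.6108 - 0.0014959 i$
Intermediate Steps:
$z{\left(u \right)} = 0$ ($z{\left(u \right)} = \frac{u - u}{4} = \frac{1}{4} \cdot 0 = 0$)
$c{\left(a \right)} = 0$
$K{\left(P \right)} = - \frac{18}{23}$ ($K{\left(P \right)} = \left(-18\right) \frac{1}{23} = - \frac{18}{23}$)
$\frac{3951 + 80}{1544 + \sqrt{c{\left(0 \right)} + K{\left(17 \right)}}} = \frac{3951 + 80}{1544 + \sqrt{0 - \frac{18}{23}}} = \frac{4031}{1544 + \sqrt{- \frac{18}{23}}} = \frac{4031}{1544 + \frac{3 i \sqrt{46}}{23}}$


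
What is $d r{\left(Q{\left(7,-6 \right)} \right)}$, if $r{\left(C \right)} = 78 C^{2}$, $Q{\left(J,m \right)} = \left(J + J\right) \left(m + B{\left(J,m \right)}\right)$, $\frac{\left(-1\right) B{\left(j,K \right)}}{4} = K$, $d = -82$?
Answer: $-406171584$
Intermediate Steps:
$B{\left(j,K \right)} = - 4 K$
$Q{\left(J,m \right)} = - 6 J m$ ($Q{\left(J,m \right)} = \left(J + J\right) \left(m - 4 m\right) = 2 J \left(- 3 m\right) = - 6 J m$)
$d r{\left(Q{\left(7,-6 \right)} \right)} = - 82 \cdot 78 \left(\left(-6\right) 7 \left(-6\right)\right)^{2} = - 82 \cdot 78 \cdot 252^{2} = - 82 \cdot 78 \cdot 63504 = \left(-82\right) 4953312 = -406171584$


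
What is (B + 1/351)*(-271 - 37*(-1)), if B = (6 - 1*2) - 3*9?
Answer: 16144/3 ≈ 5381.3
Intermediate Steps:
B = -23 (B = (6 - 2) - 27 = 4 - 27 = -23)
(B + 1/351)*(-271 - 37*(-1)) = (-23 + 1/351)*(-271 - 37*(-1)) = (-23 + 1/351)*(-271 + 37) = -8072/351*(-234) = 16144/3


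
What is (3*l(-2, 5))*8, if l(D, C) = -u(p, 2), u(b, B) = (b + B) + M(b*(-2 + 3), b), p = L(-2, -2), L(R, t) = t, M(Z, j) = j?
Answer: 48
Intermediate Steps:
p = -2
u(b, B) = B + 2*b (u(b, B) = (b + B) + b = (B + b) + b = B + 2*b)
l(D, C) = 2 (l(D, C) = -(2 + 2*(-2)) = -(2 - 4) = -1*(-2) = 2)
(3*l(-2, 5))*8 = (3*2)*8 = 6*8 = 48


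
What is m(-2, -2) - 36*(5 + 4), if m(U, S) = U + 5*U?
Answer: -336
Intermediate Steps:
m(U, S) = 6*U
m(-2, -2) - 36*(5 + 4) = 6*(-2) - 36*(5 + 4) = -12 - 36*9 = -12 - 6*54 = -12 - 324 = -336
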